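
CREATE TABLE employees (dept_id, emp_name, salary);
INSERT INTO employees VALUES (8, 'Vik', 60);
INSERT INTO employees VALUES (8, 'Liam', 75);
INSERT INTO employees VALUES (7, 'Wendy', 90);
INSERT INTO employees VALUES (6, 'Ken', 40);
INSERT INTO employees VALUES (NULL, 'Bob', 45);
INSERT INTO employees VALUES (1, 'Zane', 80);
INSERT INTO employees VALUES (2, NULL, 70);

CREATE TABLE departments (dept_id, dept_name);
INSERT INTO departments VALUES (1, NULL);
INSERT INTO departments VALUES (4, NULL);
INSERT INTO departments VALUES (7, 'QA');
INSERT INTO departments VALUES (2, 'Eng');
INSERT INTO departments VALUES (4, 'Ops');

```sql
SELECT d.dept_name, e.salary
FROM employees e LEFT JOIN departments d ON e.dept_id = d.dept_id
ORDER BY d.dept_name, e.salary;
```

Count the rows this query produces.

7

LEFT JOIN keeps every row from `employees`; unmatched rows get NULL for `departments`'s columns.
Matching on e.dept_id = d.dept_id. A NULL in a compared column never satisfies the condition.
Matched pairs: 3; unmatched e rows kept: 4.
Total: 3 matched + 4 padded = 7 rows.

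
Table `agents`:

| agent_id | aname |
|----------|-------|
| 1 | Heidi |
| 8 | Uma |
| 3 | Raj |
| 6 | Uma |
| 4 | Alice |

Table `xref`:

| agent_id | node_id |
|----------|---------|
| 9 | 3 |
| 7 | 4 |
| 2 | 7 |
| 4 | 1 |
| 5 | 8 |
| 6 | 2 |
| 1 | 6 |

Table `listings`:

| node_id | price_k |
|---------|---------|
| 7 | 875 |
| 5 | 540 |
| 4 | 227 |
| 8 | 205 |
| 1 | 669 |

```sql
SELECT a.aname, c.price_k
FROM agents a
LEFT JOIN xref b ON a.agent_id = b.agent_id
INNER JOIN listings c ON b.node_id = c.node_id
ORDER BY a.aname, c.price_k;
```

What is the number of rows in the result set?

Step 1 — a LEFT JOIN b on agent_id → 5 row(s).
Then INNER JOIN `listings c` on node_id: keep only rows whose b.node_id appears in c.
Result: 1 row(s).

1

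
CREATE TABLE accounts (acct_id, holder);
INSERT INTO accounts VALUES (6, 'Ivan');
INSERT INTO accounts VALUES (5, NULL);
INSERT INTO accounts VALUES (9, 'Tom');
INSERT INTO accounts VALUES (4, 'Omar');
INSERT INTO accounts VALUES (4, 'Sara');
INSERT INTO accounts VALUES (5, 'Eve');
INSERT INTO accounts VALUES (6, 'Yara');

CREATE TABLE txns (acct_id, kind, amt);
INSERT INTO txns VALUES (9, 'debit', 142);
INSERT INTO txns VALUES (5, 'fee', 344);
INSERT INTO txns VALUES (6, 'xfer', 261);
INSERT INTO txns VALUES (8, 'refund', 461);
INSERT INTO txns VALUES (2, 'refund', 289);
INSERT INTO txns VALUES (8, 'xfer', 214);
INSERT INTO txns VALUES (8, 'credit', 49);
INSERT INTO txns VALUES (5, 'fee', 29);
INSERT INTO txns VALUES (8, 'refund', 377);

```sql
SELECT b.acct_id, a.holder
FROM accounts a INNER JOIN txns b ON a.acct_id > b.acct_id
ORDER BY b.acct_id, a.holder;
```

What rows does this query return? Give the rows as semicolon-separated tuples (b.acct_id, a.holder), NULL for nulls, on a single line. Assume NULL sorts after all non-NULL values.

INNER JOIN keeps only pairs where the ON condition holds.
Matching on a.acct_id > b.acct_id.
Matched pairs: 18.

(2, Eve); (2, Ivan); (2, Omar); (2, Sara); (2, Tom); (2, Yara); (2, NULL); (5, Ivan); (5, Ivan); (5, Tom); (5, Tom); (5, Yara); (5, Yara); (6, Tom); (8, Tom); (8, Tom); (8, Tom); (8, Tom)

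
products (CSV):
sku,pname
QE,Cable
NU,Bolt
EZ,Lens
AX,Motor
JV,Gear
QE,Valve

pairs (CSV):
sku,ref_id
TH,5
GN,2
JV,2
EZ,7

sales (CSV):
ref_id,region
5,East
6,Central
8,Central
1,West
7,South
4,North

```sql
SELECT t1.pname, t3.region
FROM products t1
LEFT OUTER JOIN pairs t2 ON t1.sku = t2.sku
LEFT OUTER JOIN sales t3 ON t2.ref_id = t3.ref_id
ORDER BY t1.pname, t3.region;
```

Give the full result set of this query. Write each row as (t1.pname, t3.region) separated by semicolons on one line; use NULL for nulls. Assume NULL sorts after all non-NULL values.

Joins associate left-to-right: products LEFT JOIN pairs on sku gives 6 intermediate row(s).
Then LEFT JOIN `sales t3` on ref_id: each of those 6 rows is kept; rows whose t2.ref_id has no match in t3 get NULL for t3's columns.

(Bolt, NULL); (Cable, NULL); (Gear, NULL); (Lens, South); (Motor, NULL); (Valve, NULL)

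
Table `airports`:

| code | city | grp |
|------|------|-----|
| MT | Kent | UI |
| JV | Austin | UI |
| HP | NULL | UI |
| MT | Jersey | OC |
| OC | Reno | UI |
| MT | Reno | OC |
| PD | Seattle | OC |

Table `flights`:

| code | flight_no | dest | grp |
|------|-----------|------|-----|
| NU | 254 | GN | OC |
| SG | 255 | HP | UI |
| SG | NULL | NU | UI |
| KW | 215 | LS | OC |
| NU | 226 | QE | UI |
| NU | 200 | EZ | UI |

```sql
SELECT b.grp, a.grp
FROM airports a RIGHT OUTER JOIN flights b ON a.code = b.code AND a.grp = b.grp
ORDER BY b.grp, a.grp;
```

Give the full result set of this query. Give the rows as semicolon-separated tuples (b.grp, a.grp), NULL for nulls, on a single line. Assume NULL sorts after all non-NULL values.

RIGHT JOIN keeps every row from `flights`; unmatched rows get NULL for `airports`'s columns.
Matching on a.code = b.code AND a.grp = b.grp.
- a row (code=MT, grp=UI): no match.
- a row (code=JV, grp=UI): no match.
- a row (code=HP, grp=UI): no match.
- a row (code=MT, grp=OC): no match.
- a row (code=OC, grp=UI): no match.
- a row (code=MT, grp=OC): no match.
- a row (code=PD, grp=OC): no match.
- 6 row(s) from b found no a partner → padded with NULL.
After projecting and ordering:
b.grp | a.grp
OC | NULL
OC | NULL
UI | NULL
UI | NULL
UI | NULL
UI | NULL

(OC, NULL); (OC, NULL); (UI, NULL); (UI, NULL); (UI, NULL); (UI, NULL)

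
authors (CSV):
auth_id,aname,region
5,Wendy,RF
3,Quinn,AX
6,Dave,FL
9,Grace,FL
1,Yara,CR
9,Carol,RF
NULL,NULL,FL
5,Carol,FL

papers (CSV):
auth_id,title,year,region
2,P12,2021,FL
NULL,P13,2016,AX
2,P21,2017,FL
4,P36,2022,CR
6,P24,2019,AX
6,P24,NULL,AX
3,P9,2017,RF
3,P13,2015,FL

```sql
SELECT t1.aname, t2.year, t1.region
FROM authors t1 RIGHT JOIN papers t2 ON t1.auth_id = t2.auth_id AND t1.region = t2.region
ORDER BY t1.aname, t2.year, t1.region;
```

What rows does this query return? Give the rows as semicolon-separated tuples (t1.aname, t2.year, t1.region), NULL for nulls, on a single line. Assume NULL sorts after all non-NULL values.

RIGHT JOIN keeps every row from `papers`; unmatched rows get NULL for `authors`'s columns.
Matching on t1.auth_id = t2.auth_id AND t1.region = t2.region. A NULL in a compared column never satisfies the condition.
- t1[0] auth_id=5, region=RF → no match.
- t1[1] auth_id=3, region=AX → no match.
- t1[2] auth_id=6, region=FL → no match.
- t1[3] auth_id=9, region=FL → no match.
- t1[4] auth_id=1, region=CR → no match.
- t1[5] auth_id=9, region=RF → no match.
- t1[6] auth_id=NULL, region=FL → no match.
- t1[7] auth_id=5, region=FL → no match.
- plus 8 unmatched t2 row(s), each kept with NULL t1 columns.
After projecting and ordering:
t1.aname | t2.year | t1.region
NULL | 2015 | NULL
NULL | 2016 | NULL
NULL | 2017 | NULL
NULL | 2017 | NULL
NULL | 2019 | NULL
NULL | 2021 | NULL
NULL | 2022 | NULL
NULL | NULL | NULL

(NULL, 2015, NULL); (NULL, 2016, NULL); (NULL, 2017, NULL); (NULL, 2017, NULL); (NULL, 2019, NULL); (NULL, 2021, NULL); (NULL, 2022, NULL); (NULL, NULL, NULL)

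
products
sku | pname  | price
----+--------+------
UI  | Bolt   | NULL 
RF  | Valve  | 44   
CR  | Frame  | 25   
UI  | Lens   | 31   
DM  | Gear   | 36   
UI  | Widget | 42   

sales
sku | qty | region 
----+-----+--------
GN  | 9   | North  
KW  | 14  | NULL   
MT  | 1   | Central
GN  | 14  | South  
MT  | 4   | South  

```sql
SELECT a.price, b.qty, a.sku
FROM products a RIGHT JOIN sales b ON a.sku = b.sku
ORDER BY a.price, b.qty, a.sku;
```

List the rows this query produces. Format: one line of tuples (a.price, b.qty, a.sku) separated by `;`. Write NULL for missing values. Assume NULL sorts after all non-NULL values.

(NULL, 1, NULL); (NULL, 4, NULL); (NULL, 9, NULL); (NULL, 14, NULL); (NULL, 14, NULL)

RIGHT JOIN keeps every row from `sales`; unmatched rows get NULL for `products`'s columns.
Matching on a.sku = b.sku.
- sku=UI: no matching b row.
- sku=RF: no matching b row.
- sku=CR: no matching b row.
- sku=UI: no matching b row.
- sku=DM: no matching b row.
- sku=UI: no matching b row.
- 5 b row(s) had no a match → kept, a columns NULL.
After projecting and ordering:
a.price | b.qty | a.sku
NULL | 1 | NULL
NULL | 4 | NULL
NULL | 9 | NULL
NULL | 14 | NULL
NULL | 14 | NULL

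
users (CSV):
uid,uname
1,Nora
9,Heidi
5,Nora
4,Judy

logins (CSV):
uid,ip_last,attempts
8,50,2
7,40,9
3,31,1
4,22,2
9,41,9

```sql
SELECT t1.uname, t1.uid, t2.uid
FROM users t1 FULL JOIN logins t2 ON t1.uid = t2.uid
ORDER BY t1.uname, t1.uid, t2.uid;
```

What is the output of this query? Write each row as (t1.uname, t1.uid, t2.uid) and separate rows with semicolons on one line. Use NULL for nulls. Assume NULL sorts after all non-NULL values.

(Heidi, 9, 9); (Judy, 4, 4); (Nora, 1, NULL); (Nora, 5, NULL); (NULL, NULL, 3); (NULL, NULL, 7); (NULL, NULL, 8)

FULL OUTER JOIN keeps every row from both sides; unmatched rows get NULL for the other side's columns.
Matching on t1.uid = t2.uid.
- uid=1: no t2 row matches, row kept with t2 columns NULL.
- uid=9: 1 matching t2 row(s), so 1 row(s) emitted.
- uid=5: no t2 row matches, row kept with t2 columns NULL.
- uid=4: 1 matching t2 row(s), so 1 row(s) emitted.
- 3 t2 row(s) had no t1 match → kept, t1 columns NULL.
After projecting and ordering:
t1.uname | t1.uid | t2.uid
Heidi | 9 | 9
Judy | 4 | 4
Nora | 1 | NULL
Nora | 5 | NULL
NULL | NULL | 3
NULL | NULL | 7
NULL | NULL | 8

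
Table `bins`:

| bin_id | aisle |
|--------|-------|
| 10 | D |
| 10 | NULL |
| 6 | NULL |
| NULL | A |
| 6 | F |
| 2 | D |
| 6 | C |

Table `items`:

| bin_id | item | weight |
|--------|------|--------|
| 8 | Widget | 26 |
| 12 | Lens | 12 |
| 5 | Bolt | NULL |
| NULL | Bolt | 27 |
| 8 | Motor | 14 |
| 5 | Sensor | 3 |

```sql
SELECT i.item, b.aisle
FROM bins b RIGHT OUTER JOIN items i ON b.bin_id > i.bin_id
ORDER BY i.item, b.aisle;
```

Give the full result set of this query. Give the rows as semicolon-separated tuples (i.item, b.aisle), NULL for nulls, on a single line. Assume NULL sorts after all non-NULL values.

RIGHT JOIN keeps every row from `items`; unmatched rows get NULL for `bins`'s columns.
Matching on b.bin_id > i.bin_id. A NULL in a compared column never satisfies the condition.
- b (bin_id=10) pairs with 4 row(s) of i.
- b (bin_id=10) pairs with 4 row(s) of i.
- b (bin_id=6) pairs with 2 row(s) of i.
- b (bin_id=NULL) has no partner in i.
- b (bin_id=6) pairs with 2 row(s) of i.
- b (bin_id=2) has no partner in i.
- b (bin_id=6) pairs with 2 row(s) of i.
- plus 2 unmatched i row(s), each kept with NULL b columns.

(Bolt, C); (Bolt, D); (Bolt, F); (Bolt, NULL); (Bolt, NULL); (Bolt, NULL); (Lens, NULL); (Motor, D); (Motor, NULL); (Sensor, C); (Sensor, D); (Sensor, F); (Sensor, NULL); (Sensor, NULL); (Widget, D); (Widget, NULL)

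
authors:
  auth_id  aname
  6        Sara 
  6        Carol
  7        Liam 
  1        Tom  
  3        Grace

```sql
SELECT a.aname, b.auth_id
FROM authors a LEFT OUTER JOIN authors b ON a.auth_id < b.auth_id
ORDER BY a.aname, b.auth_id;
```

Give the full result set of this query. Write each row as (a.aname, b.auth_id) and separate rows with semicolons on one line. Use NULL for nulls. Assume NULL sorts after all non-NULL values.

(Carol, 7); (Grace, 6); (Grace, 6); (Grace, 7); (Liam, NULL); (Sara, 7); (Tom, 3); (Tom, 6); (Tom, 6); (Tom, 7)

LEFT JOIN keeps every row from `authors a`; unmatched rows get NULL for `authors b`'s columns.
Matching on a.auth_id < b.auth_id.
- a[0] auth_id=6 → 1 match(es) in b → 1 row(s).
- a[1] auth_id=6 → 1 match(es) in b → 1 row(s).
- a[2] auth_id=7 → no match; kept with NULLs on the b side.
- a[3] auth_id=1 → 4 match(es) in b → 4 row(s).
- a[4] auth_id=3 → 3 match(es) in b → 3 row(s).
After projecting and ordering:
a.aname | b.auth_id
Carol | 7
Grace | 6
Grace | 6
Grace | 7
Liam | NULL
Sara | 7
Tom | 3
Tom | 6
Tom | 6
Tom | 7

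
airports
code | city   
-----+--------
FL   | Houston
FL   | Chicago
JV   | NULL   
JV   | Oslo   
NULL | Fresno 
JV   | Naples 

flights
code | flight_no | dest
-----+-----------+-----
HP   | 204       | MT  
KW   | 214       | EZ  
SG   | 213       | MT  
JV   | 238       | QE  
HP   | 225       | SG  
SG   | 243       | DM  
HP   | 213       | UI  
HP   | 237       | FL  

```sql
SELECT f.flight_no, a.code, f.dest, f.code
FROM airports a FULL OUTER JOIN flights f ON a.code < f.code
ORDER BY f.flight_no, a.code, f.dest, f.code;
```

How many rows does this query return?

FULL OUTER JOIN keeps every row from both sides; unmatched rows get NULL for the other side's columns.
Matching on a.code < f.code. A NULL in a compared column never satisfies the condition.
Matched pairs: 25; unmatched a rows kept: 1; unmatched f rows kept: 0.
Total: 25 matched + 1 padded = 26 rows.

26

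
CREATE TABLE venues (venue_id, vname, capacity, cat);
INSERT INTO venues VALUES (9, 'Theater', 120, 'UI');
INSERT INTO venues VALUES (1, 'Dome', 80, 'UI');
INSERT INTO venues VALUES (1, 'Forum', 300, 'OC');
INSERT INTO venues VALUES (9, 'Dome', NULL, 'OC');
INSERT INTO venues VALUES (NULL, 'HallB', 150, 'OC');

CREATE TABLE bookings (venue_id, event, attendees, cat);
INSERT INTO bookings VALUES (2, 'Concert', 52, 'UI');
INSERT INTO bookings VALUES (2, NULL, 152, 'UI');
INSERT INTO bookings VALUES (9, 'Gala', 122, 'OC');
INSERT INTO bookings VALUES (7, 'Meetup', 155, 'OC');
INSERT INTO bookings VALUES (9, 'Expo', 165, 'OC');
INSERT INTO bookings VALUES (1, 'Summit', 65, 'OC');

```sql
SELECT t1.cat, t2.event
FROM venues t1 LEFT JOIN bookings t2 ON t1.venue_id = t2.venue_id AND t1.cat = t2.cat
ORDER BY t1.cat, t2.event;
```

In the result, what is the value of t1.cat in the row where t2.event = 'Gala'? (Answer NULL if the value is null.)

OC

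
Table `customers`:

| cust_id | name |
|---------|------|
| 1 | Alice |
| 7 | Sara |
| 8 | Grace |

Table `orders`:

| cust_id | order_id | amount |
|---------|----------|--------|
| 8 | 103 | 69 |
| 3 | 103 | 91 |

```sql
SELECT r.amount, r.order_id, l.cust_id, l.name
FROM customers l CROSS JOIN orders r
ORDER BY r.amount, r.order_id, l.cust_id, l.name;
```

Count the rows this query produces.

6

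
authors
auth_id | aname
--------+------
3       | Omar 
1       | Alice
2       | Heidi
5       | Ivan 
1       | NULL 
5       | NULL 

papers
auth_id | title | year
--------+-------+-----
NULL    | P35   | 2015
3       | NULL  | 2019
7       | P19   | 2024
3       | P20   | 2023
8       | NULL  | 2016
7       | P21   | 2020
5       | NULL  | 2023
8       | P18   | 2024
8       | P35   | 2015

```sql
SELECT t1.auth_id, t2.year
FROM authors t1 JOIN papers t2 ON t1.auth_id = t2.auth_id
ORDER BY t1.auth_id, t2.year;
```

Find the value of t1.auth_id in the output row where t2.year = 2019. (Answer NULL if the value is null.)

INNER JOIN keeps only pairs where the ON condition holds.
Matching on t1.auth_id = t2.auth_id. A NULL in a compared column never satisfies the condition.
Matched pairs: 4.

3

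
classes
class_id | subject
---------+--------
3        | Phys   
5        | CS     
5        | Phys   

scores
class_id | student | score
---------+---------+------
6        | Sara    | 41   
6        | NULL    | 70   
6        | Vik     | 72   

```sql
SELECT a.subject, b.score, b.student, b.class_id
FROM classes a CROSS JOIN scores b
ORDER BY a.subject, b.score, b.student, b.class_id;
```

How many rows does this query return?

9

CROSS JOIN pairs every row of `classes` with every row of `scores`: 3 × 3 = 9 rows.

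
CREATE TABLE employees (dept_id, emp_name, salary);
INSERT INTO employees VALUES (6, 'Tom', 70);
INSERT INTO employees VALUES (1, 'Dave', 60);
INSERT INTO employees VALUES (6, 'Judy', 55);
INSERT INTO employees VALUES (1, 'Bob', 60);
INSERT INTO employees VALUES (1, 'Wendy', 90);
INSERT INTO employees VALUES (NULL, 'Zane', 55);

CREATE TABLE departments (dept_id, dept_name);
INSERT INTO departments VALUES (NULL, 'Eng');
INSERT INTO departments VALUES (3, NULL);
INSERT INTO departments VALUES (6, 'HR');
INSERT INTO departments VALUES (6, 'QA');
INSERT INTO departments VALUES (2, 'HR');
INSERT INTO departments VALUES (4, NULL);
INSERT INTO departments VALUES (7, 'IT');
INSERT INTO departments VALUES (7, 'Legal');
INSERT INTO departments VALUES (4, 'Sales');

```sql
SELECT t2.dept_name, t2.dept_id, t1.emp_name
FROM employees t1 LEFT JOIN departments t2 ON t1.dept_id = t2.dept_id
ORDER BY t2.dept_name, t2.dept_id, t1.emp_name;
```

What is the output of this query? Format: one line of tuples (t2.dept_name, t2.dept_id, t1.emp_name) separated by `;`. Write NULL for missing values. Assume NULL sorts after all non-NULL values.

LEFT JOIN keeps every row from `employees`; unmatched rows get NULL for `departments`'s columns.
Matching on t1.dept_id = t2.dept_id. A NULL in a compared column never satisfies the condition.
- t1 row (dept_id=6): matches 2 t2 row(s) → 2 output row(s).
- t1 row (dept_id=1): no match → kept, t2 columns NULL.
- t1 row (dept_id=6): matches 2 t2 row(s) → 2 output row(s).
- t1 row (dept_id=1): no match → kept, t2 columns NULL.
- t1 row (dept_id=1): no match → kept, t2 columns NULL.
- t1 row (dept_id=NULL): no match → kept, t2 columns NULL.
After projecting and ordering:
t2.dept_name | t2.dept_id | t1.emp_name
HR | 6 | Judy
HR | 6 | Tom
QA | 6 | Judy
QA | 6 | Tom
NULL | NULL | Bob
NULL | NULL | Dave
NULL | NULL | Wendy
NULL | NULL | Zane

(HR, 6, Judy); (HR, 6, Tom); (QA, 6, Judy); (QA, 6, Tom); (NULL, NULL, Bob); (NULL, NULL, Dave); (NULL, NULL, Wendy); (NULL, NULL, Zane)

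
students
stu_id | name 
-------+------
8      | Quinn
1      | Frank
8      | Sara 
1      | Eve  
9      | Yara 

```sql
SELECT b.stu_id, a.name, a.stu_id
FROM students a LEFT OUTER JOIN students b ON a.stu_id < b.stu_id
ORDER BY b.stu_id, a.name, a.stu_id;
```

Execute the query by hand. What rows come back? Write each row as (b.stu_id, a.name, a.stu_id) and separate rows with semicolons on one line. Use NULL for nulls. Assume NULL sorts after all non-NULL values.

LEFT JOIN keeps every row from `students a`; unmatched rows get NULL for `students b`'s columns.
Matching on a.stu_id < b.stu_id.
Matched pairs: 8; unmatched a rows kept: 1.

(8, Eve, 1); (8, Eve, 1); (8, Frank, 1); (8, Frank, 1); (9, Eve, 1); (9, Frank, 1); (9, Quinn, 8); (9, Sara, 8); (NULL, Yara, 9)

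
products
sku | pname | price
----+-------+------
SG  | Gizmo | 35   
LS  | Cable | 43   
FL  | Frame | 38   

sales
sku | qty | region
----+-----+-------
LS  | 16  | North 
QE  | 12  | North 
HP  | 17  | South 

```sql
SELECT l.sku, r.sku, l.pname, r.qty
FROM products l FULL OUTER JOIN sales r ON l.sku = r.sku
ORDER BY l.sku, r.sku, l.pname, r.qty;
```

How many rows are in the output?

FULL OUTER JOIN keeps every row from both sides; unmatched rows get NULL for the other side's columns.
Matching on l.sku = r.sku.
- l[0] sku=SG → no match; kept with NULLs on the r side.
- l[1] sku=LS → 1 match(es) in r → 1 row(s).
- l[2] sku=FL → no match; kept with NULLs on the r side.
- 2 row(s) from r found no l partner → padded with NULL.
Total: 1 matched + 4 padded = 5 rows.

5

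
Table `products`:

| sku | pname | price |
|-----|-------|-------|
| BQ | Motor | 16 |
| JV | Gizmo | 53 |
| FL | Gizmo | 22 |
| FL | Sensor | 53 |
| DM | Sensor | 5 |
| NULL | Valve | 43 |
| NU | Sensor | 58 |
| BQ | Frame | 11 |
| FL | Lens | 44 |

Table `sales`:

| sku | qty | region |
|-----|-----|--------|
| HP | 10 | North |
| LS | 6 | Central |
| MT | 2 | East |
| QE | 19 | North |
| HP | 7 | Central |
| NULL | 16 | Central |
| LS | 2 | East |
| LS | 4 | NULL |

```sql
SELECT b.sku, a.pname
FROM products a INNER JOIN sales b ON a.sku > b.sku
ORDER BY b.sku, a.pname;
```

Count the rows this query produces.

8

INNER JOIN keeps only pairs where the ON condition holds.
Matching on a.sku > b.sku. A NULL in a compared column never satisfies the condition.
- sku=BQ: no matching b row, dropped.
- sku=JV: 2 matching b row(s), so 2 row(s) emitted.
- sku=FL: no matching b row, dropped.
- sku=FL: no matching b row, dropped.
- sku=DM: no matching b row, dropped.
- sku=NULL: no matching b row, dropped.
- sku=NU: 6 matching b row(s), so 6 row(s) emitted.
- sku=BQ: no matching b row, dropped.
- sku=FL: no matching b row, dropped.
Total: 8 rows.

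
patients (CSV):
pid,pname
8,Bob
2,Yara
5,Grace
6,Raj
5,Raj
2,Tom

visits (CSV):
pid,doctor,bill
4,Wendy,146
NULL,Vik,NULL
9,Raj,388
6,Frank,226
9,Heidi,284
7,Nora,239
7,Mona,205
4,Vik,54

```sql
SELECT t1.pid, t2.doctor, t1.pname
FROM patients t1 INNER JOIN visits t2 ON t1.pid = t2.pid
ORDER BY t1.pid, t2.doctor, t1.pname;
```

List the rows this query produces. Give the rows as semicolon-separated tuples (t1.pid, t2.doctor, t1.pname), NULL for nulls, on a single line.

(6, Frank, Raj)

INNER JOIN keeps only pairs where the ON condition holds.
Matching on t1.pid = t2.pid. A NULL in a compared column never satisfies the condition.
Matched pairs: 1.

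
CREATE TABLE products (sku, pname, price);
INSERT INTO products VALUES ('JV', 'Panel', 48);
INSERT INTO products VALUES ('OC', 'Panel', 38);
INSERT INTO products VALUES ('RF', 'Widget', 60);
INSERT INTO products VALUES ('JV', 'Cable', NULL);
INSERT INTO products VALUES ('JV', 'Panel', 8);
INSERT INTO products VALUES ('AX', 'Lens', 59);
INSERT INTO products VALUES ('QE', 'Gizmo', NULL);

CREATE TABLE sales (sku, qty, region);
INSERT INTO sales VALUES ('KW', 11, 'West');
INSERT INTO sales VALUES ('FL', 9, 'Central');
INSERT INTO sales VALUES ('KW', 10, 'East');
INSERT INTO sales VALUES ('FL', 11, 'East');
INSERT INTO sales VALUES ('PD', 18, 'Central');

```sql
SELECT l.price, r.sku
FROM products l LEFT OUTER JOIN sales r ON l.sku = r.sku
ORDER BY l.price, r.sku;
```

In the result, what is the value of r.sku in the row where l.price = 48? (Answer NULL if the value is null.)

LEFT JOIN keeps every row from `products`; unmatched rows get NULL for `sales`'s columns.
Matching on l.sku = r.sku.
- sku=JV: no r row matches, row kept with r columns NULL.
- sku=OC: no r row matches, row kept with r columns NULL.
- sku=RF: no r row matches, row kept with r columns NULL.
- sku=JV: no r row matches, row kept with r columns NULL.
- sku=JV: no r row matches, row kept with r columns NULL.
- sku=AX: no r row matches, row kept with r columns NULL.
- sku=QE: no r row matches, row kept with r columns NULL.

NULL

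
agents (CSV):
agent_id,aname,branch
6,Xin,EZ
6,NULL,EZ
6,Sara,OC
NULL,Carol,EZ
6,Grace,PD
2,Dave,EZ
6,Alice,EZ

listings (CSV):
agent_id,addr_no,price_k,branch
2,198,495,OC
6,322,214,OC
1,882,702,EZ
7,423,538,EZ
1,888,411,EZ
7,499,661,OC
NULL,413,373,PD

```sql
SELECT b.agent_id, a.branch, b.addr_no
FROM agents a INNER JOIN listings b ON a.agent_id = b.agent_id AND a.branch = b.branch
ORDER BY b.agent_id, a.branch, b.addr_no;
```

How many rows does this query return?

INNER JOIN keeps only pairs where the ON condition holds.
Matching on a.agent_id = b.agent_id AND a.branch = b.branch. A NULL in a compared column never satisfies the condition.
- a[0] agent_id=6, branch=EZ → no match; dropped.
- a[1] agent_id=6, branch=EZ → no match; dropped.
- a[2] agent_id=6, branch=OC → 1 match(es) in b → 1 row(s).
- a[3] agent_id=NULL, branch=EZ → no match; dropped.
- a[4] agent_id=6, branch=PD → no match; dropped.
- a[5] agent_id=2, branch=EZ → no match; dropped.
- a[6] agent_id=6, branch=EZ → no match; dropped.
Total: 1 rows.

1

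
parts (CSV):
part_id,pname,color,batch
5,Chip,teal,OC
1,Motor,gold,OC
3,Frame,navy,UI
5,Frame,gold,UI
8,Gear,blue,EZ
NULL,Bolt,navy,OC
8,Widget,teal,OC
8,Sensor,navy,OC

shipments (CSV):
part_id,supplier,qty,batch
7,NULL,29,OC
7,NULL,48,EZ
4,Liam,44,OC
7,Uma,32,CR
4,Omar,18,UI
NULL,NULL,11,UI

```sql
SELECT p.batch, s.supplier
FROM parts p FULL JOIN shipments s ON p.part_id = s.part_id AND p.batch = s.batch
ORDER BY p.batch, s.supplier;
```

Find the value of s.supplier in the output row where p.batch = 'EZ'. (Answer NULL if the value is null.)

NULL

FULL OUTER JOIN keeps every row from both sides; unmatched rows get NULL for the other side's columns.
Matching on p.part_id = s.part_id AND p.batch = s.batch. A NULL in a compared column never satisfies the condition.
- p[0] part_id=5, batch=OC → no match; kept with NULLs on the s side.
- p[1] part_id=1, batch=OC → no match; kept with NULLs on the s side.
- p[2] part_id=3, batch=UI → no match; kept with NULLs on the s side.
- p[3] part_id=5, batch=UI → no match; kept with NULLs on the s side.
- p[4] part_id=8, batch=EZ → no match; kept with NULLs on the s side.
- p[5] part_id=NULL, batch=OC → no match; kept with NULLs on the s side.
- p[6] part_id=8, batch=OC → no match; kept with NULLs on the s side.
- p[7] part_id=8, batch=OC → no match; kept with NULLs on the s side.
- 6 row(s) from s found no p partner → padded with NULL.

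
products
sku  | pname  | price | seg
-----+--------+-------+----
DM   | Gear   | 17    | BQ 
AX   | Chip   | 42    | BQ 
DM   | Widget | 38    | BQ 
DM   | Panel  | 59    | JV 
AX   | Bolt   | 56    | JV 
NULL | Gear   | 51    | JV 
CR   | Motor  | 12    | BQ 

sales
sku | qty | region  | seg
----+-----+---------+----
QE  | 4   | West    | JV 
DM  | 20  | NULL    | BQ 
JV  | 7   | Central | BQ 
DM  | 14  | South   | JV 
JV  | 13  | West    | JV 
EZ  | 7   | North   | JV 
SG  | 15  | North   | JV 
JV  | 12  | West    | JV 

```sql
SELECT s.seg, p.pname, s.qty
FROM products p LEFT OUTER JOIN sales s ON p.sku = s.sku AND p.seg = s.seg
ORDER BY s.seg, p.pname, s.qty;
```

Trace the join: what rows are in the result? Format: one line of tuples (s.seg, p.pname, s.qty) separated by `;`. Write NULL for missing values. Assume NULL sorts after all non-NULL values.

(BQ, Gear, 20); (BQ, Widget, 20); (JV, Panel, 14); (NULL, Bolt, NULL); (NULL, Chip, NULL); (NULL, Gear, NULL); (NULL, Motor, NULL)

LEFT JOIN keeps every row from `products`; unmatched rows get NULL for `sales`'s columns.
Matching on p.sku = s.sku AND p.seg = s.seg. A NULL in a compared column never satisfies the condition.
- p row (sku=DM, seg=BQ): matches 1 s row(s) → 1 output row(s).
- p row (sku=AX, seg=BQ): no match → kept, s columns NULL.
- p row (sku=DM, seg=BQ): matches 1 s row(s) → 1 output row(s).
- p row (sku=DM, seg=JV): matches 1 s row(s) → 1 output row(s).
- p row (sku=AX, seg=JV): no match → kept, s columns NULL.
- p row (sku=NULL, seg=JV): no match → kept, s columns NULL.
- p row (sku=CR, seg=BQ): no match → kept, s columns NULL.
After projecting and ordering:
s.seg | p.pname | s.qty
BQ | Gear | 20
BQ | Widget | 20
JV | Panel | 14
NULL | Bolt | NULL
NULL | Chip | NULL
NULL | Gear | NULL
NULL | Motor | NULL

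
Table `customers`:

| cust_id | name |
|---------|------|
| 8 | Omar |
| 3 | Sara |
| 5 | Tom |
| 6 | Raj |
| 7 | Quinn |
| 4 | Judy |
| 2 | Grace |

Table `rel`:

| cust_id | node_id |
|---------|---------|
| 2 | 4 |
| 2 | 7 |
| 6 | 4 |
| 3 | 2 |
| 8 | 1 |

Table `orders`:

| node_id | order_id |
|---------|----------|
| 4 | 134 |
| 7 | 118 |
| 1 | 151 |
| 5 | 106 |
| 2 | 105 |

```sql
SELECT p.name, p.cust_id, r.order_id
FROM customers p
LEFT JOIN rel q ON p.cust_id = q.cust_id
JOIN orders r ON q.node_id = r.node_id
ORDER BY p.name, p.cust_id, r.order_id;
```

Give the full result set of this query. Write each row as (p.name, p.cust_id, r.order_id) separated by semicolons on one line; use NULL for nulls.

(Grace, 2, 118); (Grace, 2, 134); (Omar, 8, 151); (Raj, 6, 134); (Sara, 3, 105)

Evaluate left to right. First `customers p LEFT JOIN rel q` on cust_id: 8 row(s).
Then INNER JOIN `orders r` on node_id: keep only rows whose q.node_id appears in r.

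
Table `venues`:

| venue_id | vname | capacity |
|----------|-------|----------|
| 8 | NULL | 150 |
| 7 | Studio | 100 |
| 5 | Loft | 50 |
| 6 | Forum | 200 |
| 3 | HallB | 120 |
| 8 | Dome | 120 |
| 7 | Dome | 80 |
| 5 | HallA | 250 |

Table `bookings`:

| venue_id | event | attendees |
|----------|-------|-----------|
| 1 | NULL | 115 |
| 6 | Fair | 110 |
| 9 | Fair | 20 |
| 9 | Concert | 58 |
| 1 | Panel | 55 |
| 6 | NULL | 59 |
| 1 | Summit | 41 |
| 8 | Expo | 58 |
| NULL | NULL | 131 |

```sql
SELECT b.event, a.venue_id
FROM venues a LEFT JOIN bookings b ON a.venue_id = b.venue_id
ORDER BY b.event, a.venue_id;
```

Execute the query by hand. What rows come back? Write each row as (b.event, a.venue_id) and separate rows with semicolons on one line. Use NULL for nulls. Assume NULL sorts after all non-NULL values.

(Expo, 8); (Expo, 8); (Fair, 6); (NULL, 3); (NULL, 5); (NULL, 5); (NULL, 6); (NULL, 7); (NULL, 7)

LEFT JOIN keeps every row from `venues`; unmatched rows get NULL for `bookings`'s columns.
Matching on a.venue_id = b.venue_id. A NULL in a compared column never satisfies the condition.
- a row (venue_id=8): matches 1 b row(s) → 1 output row(s).
- a row (venue_id=7): no match → kept, b columns NULL.
- a row (venue_id=5): no match → kept, b columns NULL.
- a row (venue_id=6): matches 2 b row(s) → 2 output row(s).
- a row (venue_id=3): no match → kept, b columns NULL.
- a row (venue_id=8): matches 1 b row(s) → 1 output row(s).
- a row (venue_id=7): no match → kept, b columns NULL.
- a row (venue_id=5): no match → kept, b columns NULL.
After projecting and ordering:
b.event | a.venue_id
Expo | 8
Expo | 8
Fair | 6
NULL | 3
NULL | 5
NULL | 5
NULL | 6
NULL | 7
NULL | 7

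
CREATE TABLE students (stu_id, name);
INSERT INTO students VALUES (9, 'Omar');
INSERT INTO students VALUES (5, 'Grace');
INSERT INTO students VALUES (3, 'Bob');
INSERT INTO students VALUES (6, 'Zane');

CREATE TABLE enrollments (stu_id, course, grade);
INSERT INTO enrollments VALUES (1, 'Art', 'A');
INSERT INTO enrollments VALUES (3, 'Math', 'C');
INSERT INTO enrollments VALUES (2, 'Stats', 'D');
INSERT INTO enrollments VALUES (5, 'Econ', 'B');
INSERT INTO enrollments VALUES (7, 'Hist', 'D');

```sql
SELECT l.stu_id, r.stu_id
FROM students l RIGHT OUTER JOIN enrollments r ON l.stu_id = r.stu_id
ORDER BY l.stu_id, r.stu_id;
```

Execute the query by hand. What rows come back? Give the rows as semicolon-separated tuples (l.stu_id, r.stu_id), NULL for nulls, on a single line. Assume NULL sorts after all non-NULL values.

(3, 3); (5, 5); (NULL, 1); (NULL, 2); (NULL, 7)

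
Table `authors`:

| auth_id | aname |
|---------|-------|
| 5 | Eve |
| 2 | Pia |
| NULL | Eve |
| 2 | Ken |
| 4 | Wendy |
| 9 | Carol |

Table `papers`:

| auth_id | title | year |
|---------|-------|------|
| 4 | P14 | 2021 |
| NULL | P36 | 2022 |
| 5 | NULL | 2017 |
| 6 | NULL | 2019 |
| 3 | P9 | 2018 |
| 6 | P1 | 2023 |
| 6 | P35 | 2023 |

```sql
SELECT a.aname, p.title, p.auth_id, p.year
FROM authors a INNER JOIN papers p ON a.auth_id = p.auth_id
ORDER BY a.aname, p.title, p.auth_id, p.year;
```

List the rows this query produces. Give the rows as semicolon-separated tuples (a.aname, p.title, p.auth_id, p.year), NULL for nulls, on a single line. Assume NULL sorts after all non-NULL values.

(Eve, NULL, 5, 2017); (Wendy, P14, 4, 2021)

INNER JOIN keeps only pairs where the ON condition holds.
Matching on a.auth_id = p.auth_id. A NULL in a compared column never satisfies the condition.
- a row (auth_id=5): matches 1 p row(s) → 1 output row(s).
- a row (auth_id=2): no match → dropped.
- a row (auth_id=NULL): no match → dropped.
- a row (auth_id=2): no match → dropped.
- a row (auth_id=4): matches 1 p row(s) → 1 output row(s).
- a row (auth_id=9): no match → dropped.
After projecting and ordering:
a.aname | p.title | p.auth_id | p.year
Eve | NULL | 5 | 2017
Wendy | P14 | 4 | 2021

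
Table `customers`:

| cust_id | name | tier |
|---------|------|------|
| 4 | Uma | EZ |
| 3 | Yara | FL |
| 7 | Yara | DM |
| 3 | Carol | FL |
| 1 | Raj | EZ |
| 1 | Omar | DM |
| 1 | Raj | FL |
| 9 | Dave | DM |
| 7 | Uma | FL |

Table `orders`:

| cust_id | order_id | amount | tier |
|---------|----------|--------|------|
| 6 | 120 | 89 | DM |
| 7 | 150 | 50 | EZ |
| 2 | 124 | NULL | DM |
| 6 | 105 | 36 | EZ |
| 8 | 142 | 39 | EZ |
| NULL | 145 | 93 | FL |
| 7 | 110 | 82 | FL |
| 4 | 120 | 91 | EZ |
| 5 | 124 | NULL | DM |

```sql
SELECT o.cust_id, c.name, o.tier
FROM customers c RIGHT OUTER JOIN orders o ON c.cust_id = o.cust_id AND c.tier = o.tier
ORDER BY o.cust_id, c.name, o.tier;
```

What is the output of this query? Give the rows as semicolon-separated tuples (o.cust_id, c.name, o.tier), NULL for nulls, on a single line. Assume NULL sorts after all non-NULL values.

(2, NULL, DM); (4, Uma, EZ); (5, NULL, DM); (6, NULL, DM); (6, NULL, EZ); (7, Uma, FL); (7, NULL, EZ); (8, NULL, EZ); (NULL, NULL, FL)

RIGHT JOIN keeps every row from `orders`; unmatched rows get NULL for `customers`'s columns.
Matching on c.cust_id = o.cust_id AND c.tier = o.tier. A NULL in a compared column never satisfies the condition.
- c (cust_id=4, tier=EZ) pairs with 1 row(s) of o.
- c (cust_id=3, tier=FL) has no partner in o.
- c (cust_id=7, tier=DM) has no partner in o.
- c (cust_id=3, tier=FL) has no partner in o.
- c (cust_id=1, tier=EZ) has no partner in o.
- c (cust_id=1, tier=DM) has no partner in o.
- c (cust_id=1, tier=FL) has no partner in o.
- c (cust_id=9, tier=DM) has no partner in o.
- c (cust_id=7, tier=FL) pairs with 1 row(s) of o.
- plus 7 unmatched o row(s), each kept with NULL c columns.
After projecting and ordering:
o.cust_id | c.name | o.tier
2 | NULL | DM
4 | Uma | EZ
5 | NULL | DM
6 | NULL | DM
6 | NULL | EZ
7 | Uma | FL
7 | NULL | EZ
8 | NULL | EZ
NULL | NULL | FL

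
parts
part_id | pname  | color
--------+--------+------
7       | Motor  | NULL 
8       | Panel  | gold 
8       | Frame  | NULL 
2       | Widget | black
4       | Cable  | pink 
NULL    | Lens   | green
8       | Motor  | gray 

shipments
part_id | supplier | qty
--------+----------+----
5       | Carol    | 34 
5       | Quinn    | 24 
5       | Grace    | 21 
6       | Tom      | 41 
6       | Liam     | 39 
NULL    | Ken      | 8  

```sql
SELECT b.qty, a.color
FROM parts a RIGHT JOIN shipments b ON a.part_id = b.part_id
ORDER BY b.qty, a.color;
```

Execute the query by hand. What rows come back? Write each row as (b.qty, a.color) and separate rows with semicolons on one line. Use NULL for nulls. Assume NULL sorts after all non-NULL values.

RIGHT JOIN keeps every row from `shipments`; unmatched rows get NULL for `parts`'s columns.
Matching on a.part_id = b.part_id. A NULL in a compared column never satisfies the condition.
Matched pairs: 0; unmatched b rows kept: 6.

(8, NULL); (21, NULL); (24, NULL); (34, NULL); (39, NULL); (41, NULL)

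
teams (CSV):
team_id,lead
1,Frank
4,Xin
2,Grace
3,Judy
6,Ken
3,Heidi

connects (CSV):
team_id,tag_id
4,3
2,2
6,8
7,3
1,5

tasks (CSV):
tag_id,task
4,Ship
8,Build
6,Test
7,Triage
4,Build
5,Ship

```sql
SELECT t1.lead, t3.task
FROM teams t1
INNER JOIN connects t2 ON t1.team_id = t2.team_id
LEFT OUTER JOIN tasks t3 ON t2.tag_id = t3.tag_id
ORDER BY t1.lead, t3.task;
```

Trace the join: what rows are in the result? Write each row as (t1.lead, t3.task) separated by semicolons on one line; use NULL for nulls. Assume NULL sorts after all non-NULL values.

(Frank, Ship); (Grace, NULL); (Ken, Build); (Xin, NULL)

Step 1 — t1 INNER JOIN t2 on team_id → 4 row(s).
Then LEFT JOIN `tasks t3` on tag_id: each of those 4 rows is kept; rows whose t2.tag_id has no match in t3 get NULL for t3's columns.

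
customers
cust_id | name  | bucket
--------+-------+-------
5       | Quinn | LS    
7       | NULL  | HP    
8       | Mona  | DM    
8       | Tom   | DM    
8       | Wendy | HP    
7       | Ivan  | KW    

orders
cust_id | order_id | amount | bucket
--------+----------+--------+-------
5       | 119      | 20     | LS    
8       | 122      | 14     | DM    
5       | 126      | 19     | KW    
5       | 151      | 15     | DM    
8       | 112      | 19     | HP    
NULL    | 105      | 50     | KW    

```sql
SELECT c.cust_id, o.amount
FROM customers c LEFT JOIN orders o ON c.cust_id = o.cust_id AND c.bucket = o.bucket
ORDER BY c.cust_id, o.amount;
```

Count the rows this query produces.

LEFT JOIN keeps every row from `customers`; unmatched rows get NULL for `orders`'s columns.
Matching on c.cust_id = o.cust_id AND c.bucket = o.bucket. A NULL in a compared column never satisfies the condition.
- c row (cust_id=5, bucket=LS): matches 1 o row(s) → 1 output row(s).
- c row (cust_id=7, bucket=HP): no match → kept, o columns NULL.
- c row (cust_id=8, bucket=DM): matches 1 o row(s) → 1 output row(s).
- c row (cust_id=8, bucket=DM): matches 1 o row(s) → 1 output row(s).
- c row (cust_id=8, bucket=HP): matches 1 o row(s) → 1 output row(s).
- c row (cust_id=7, bucket=KW): no match → kept, o columns NULL.
Total: 4 matched + 2 padded = 6 rows.

6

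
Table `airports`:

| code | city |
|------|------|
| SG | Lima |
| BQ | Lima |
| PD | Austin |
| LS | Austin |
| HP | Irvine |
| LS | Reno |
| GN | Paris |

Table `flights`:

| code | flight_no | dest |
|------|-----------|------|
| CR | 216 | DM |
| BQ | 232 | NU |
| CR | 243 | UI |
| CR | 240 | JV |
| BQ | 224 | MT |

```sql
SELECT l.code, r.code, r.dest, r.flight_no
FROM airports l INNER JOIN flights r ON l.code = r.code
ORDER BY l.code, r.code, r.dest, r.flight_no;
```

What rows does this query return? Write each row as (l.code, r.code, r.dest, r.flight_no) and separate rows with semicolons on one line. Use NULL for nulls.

(BQ, BQ, MT, 224); (BQ, BQ, NU, 232)

INNER JOIN keeps only pairs where the ON condition holds.
Matching on l.code = r.code.
Matched pairs: 2.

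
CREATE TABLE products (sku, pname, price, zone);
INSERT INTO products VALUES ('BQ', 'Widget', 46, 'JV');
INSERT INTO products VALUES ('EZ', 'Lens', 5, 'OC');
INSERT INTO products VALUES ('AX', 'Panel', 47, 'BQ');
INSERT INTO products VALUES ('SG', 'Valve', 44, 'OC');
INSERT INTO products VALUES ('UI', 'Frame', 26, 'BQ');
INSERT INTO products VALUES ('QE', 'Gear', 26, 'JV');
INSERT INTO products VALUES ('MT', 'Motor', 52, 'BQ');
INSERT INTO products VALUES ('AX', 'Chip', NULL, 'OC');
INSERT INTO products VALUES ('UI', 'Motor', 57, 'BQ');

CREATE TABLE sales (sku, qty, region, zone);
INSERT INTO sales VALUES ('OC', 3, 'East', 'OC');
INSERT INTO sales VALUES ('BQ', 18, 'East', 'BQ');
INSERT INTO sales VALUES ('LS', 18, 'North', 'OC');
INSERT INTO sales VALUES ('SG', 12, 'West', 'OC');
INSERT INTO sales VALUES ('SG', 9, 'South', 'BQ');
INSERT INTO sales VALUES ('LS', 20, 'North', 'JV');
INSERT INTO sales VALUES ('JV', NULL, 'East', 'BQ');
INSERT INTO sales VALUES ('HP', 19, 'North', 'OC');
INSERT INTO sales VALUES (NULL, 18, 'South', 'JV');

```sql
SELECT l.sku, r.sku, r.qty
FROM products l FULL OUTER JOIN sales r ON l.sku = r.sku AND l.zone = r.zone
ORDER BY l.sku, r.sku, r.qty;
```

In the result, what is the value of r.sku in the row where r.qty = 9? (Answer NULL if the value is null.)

SG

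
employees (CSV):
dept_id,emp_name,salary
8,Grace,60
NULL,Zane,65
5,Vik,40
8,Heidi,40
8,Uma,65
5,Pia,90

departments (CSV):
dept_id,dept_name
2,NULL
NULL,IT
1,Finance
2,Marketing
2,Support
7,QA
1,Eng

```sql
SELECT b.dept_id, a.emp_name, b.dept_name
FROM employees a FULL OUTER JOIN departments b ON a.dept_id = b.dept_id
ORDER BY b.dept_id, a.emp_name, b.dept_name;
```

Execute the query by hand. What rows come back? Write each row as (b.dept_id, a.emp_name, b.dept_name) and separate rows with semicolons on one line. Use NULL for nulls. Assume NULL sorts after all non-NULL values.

(1, NULL, Eng); (1, NULL, Finance); (2, NULL, Marketing); (2, NULL, Support); (2, NULL, NULL); (7, NULL, QA); (NULL, Grace, NULL); (NULL, Heidi, NULL); (NULL, Pia, NULL); (NULL, Uma, NULL); (NULL, Vik, NULL); (NULL, Zane, NULL); (NULL, NULL, IT)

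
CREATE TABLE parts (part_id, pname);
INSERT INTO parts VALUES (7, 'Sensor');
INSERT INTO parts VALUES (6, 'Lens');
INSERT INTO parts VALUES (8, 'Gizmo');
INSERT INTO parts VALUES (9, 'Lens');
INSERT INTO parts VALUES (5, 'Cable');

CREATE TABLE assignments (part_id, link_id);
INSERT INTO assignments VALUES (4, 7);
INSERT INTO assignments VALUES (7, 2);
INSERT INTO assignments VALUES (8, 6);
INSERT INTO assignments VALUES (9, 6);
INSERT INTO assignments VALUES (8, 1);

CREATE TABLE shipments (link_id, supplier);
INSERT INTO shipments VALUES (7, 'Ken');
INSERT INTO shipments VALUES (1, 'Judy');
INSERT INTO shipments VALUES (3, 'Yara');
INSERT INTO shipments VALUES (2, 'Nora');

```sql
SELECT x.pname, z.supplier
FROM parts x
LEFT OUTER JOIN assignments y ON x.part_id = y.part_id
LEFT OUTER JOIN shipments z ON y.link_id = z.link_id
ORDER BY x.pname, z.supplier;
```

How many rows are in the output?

6

Step 1 — x LEFT JOIN y on part_id → 6 row(s).
Then LEFT JOIN `shipments z` on link_id: each of those 6 rows is kept; rows whose y.link_id has no match in z get NULL for z's columns.
Result: 6 row(s).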